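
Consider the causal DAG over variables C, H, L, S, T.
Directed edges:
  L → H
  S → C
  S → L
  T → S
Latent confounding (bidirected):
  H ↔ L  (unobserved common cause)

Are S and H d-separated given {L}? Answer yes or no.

Bayes-Ball from S | {L} reaches {C,H,T}.
H ∈ reach(S|{L}) ⇒ S ⊥̸ H | {L}.

No — S and H are d-connected given {L}.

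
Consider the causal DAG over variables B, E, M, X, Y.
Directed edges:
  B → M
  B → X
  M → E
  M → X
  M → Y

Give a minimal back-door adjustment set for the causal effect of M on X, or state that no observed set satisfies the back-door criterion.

M→X: minimal back-door set {B}.

desc(M)\{M}={E,X,Y}; candidates ⊆ {B}.
size 0: {}; under {} M still reaches {B,X} ∋ X.
{B}: M⊥X given {B} in G with M→· removed — back-door holds.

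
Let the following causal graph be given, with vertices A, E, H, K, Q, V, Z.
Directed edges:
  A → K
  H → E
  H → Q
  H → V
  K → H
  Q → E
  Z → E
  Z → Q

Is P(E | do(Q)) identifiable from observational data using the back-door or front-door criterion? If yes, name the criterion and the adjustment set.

desc(Q)\{Q}={E}; candidates ⊆ {A,H,K,V,Z}.
size 0: {}; under {} Q still reaches {A,E,H,K,V,Z} ∋ E.
size 1: {A}, {H}, {K} …(+2); under {A} Q still reaches {E,H,K,V,Z} ∋ E.
{H,Z}: Q⊥E given {H,Z} in G with Q→· removed — back-door holds.
P(E|do(Q)) = Σ_{H,Z} P(E|Q,H,Z)·P(H,Z).

P(E|do(Q)): backdoor, adjust for {H, Z}.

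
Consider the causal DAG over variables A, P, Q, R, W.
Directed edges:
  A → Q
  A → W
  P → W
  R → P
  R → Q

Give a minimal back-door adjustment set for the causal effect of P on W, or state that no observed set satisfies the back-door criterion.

desc(P)\{P}={W}; candidates ⊆ {A,Q,R}.
∅: P⊥W given ∅ in G with P→· removed — back-door holds.

P→W: minimal back-door set ∅.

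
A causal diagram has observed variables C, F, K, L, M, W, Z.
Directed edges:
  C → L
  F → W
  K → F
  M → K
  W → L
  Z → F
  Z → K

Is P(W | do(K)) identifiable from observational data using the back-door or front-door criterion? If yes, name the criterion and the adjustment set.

P(W|do(K)): backdoor, adjust for {Z}.

desc(K)\{K}={F,L,W}; candidates ⊆ {C,M,Z}.
size 0: {}; under {} K still reaches {F,L,M,W,Z} ∋ W.
{Z}: K⊥W given {Z} in G with K→· removed — back-door holds.
P(W|do(K)) = Σ_{Z} P(W|K,Z)·P(Z).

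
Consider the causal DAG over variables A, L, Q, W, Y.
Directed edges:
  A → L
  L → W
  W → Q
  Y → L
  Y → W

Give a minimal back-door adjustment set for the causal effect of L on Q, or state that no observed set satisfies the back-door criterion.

desc(L)\{L}={Q,W}; candidates ⊆ {A,Y}.
size 0: {}; under {} L still reaches {A,Q,W,Y} ∋ Q.
{Y}: L⊥Q given {Y} in G with L→· removed — back-door holds.

L→Q: minimal back-door set {Y}.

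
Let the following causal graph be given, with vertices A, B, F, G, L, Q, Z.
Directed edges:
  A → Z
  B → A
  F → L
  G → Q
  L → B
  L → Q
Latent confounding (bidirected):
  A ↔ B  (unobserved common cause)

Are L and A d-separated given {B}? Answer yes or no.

No — L and A are d-connected given {B}.

Bayes-Ball from L | {B} reaches {A,F,Q,Z}.
A ∈ reach(L|{B}) ⇒ L ⊥̸ A | {B}.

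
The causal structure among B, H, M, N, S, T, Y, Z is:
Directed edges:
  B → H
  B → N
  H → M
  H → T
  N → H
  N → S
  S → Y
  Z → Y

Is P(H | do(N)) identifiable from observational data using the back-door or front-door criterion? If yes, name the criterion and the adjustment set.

P(H|do(N)): backdoor, adjust for {B}.

desc(N)\{N}={H,M,S,T,Y}; candidates ⊆ {B,Z}.
size 0: {}; under {} N still reaches {B,H,M,T} ∋ H.
{B}: N⊥H given {B} in G with N→· removed — back-door holds.
P(H|do(N)) = Σ_{B} P(H|N,B)·P(B).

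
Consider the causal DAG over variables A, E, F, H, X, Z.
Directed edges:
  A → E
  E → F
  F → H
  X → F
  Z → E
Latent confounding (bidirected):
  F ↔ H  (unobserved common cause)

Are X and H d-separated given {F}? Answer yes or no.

No — X and H are d-connected given {F}.

Bayes-Ball from X | {F} reaches {A,E,H,Z}.
H ∈ reach(X|{F}) ⇒ X ⊥̸ H | {F}.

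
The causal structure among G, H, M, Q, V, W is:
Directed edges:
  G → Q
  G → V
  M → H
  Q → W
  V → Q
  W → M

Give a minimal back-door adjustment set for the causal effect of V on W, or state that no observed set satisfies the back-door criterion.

desc(V)\{V}={H,M,Q,W}; candidates ⊆ {G}.
size 0: {}; under {} V still reaches {G,H,M,Q,W} ∋ W.
{G}: V⊥W given {G} in G with V→· removed — back-door holds.

V→W: minimal back-door set {G}.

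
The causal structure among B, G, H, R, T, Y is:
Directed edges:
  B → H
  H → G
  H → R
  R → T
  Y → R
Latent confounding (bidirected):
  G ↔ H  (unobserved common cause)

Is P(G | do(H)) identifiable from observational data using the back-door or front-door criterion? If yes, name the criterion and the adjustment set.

P(G|do(H)): not identifiable (no BD/FD set).

desc(H)\{H}={G,R,T}; candidates ⊆ {B,Y}.
H↔G: latent back-door arc(s) into H.
size 0: {}; under {} H still reaches {B,G} ∋ G.
size 1: {B}, {Y}; under {B} H still reaches {G} ∋ G.
size 2: {B,Y}; under {B,Y} H still reaches {G} ∋ G.
H↔G cannot be blocked by any observed set — no back-door set.
No mediator lies on a directed H→…→G path.
Neither criterion identifies P(G|do(H)) in this graph.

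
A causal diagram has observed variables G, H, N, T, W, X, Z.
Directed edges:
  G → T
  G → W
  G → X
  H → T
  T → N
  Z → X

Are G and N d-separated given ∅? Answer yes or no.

Bayes-Ball from G | ∅ reaches {N,T,W,X}.
N ∈ reach(G|∅) ⇒ G ⊥̸ N | ∅.

No — G and N are d-connected given ∅.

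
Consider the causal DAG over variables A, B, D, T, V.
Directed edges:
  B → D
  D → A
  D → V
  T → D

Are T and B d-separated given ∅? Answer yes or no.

Yes — T ⊥ B | ∅.

Bayes-Ball from T | ∅ reaches {A,D,V}.
B ∉ reach(T|∅) ⇒ T ⊥ B | ∅.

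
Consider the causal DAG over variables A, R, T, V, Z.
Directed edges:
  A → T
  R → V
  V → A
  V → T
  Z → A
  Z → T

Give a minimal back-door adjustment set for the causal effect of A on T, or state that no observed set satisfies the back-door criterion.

A→T: minimal back-door set {V, Z}.

desc(A)\{A}={T}; candidates ⊆ {R,V,Z}.
size 0: {}; under {} A still reaches {R,T,V,Z} ∋ T.
size 1: {R}, {V}, {Z}; under {R} A still reaches {T,V,Z} ∋ T.
{V,Z}: A⊥T given {V,Z} in G with A→· removed — back-door holds.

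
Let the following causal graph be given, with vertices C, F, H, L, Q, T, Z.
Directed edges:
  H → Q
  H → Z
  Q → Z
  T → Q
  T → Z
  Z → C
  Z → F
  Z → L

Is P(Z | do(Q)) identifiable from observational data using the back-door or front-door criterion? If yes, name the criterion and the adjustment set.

P(Z|do(Q)): backdoor, adjust for {H, T}.

desc(Q)\{Q}={C,F,L,Z}; candidates ⊆ {H,T}.
size 0: {}; under {} Q still reaches {C,F,H,L,T,Z} ∋ Z.
size 1: {H}, {T}; under {H} Q still reaches {C,F,L,T,Z} ∋ Z.
{H,T}: Q⊥Z given {H,T} in G with Q→· removed — back-door holds.
P(Z|do(Q)) = Σ_{H,T} P(Z|Q,H,T)·P(H,T).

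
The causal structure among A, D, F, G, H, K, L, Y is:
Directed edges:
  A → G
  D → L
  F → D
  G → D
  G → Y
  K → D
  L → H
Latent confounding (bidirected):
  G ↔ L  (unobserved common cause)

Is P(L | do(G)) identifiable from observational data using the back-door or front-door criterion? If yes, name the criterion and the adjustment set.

P(L|do(G)): frontdoor, adjust for {D}.

desc(G)\{G}={D,H,L,Y}; candidates ⊆ {A,F,K}.
G↔L: latent back-door arc(s) into G.
size 0: {}; under {} G still reaches {A,H,L} ∋ L.
size 1: {A}, {F}, {K}; under {A} G still reaches {H,L} ∋ L.
size 2: {A,F}, {A,K}, {F,K}; under {A,F} G still reaches {H,L} ∋ L.
G↔L cannot be blocked by any observed set — no back-door set.
{D}: (i) intercepts every directed G→L path; (ii) no back-door G→{D}; (iii) {G} blocks every back-door {D}→L. Front-door holds.
P(L|do(G)) = Σ_{D} P(D|G) Σ_{G'} P(L|D,G')P(G').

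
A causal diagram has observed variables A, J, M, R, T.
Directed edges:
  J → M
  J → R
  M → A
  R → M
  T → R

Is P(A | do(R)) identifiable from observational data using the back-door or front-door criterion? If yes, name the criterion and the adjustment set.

P(A|do(R)): backdoor, adjust for {J}.

desc(R)\{R}={A,M}; candidates ⊆ {J,T}.
size 0: {}; under {} R still reaches {A,J,M,T} ∋ A.
{J}: R⊥A given {J} in G with R→· removed — back-door holds.
P(A|do(R)) = Σ_{J} P(A|R,J)·P(J).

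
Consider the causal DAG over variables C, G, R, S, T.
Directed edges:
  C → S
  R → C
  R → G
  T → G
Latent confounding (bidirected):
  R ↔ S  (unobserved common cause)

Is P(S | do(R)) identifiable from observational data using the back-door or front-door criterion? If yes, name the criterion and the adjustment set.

desc(R)\{R}={C,G,S}; candidates ⊆ {T}.
R↔S: latent back-door arc(s) into R.
size 0: {}; under {} R still reaches {S} ∋ S.
size 1: {T}; under {T} R still reaches {S} ∋ S.
R↔S cannot be blocked by any observed set — no back-door set.
{C}: (i) intercepts every directed R→S path; (ii) no back-door R→{C}; (iii) {R} blocks every back-door {C}→S. Front-door holds.
P(S|do(R)) = Σ_{C} P(C|R) Σ_{R'} P(S|C,R')P(R').

P(S|do(R)): frontdoor, adjust for {C}.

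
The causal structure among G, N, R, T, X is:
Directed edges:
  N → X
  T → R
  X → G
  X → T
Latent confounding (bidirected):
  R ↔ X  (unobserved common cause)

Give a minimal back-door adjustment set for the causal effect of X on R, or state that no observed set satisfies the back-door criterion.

desc(X)\{X}={G,R,T}; candidates ⊆ {N}.
X↔R: latent back-door arc(s) into X.
size 0: {}; under {} X still reaches {N,R} ∋ R.
size 1: {N}; under {N} X still reaches {R} ∋ R.
X↔R cannot be blocked by any observed set — no back-door set.

X→R: no observed back-door set.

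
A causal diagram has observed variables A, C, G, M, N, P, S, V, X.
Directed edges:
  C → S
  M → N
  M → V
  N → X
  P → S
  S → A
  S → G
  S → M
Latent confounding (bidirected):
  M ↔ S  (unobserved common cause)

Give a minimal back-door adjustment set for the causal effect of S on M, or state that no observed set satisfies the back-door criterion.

desc(S)\{S}={A,G,M,N,V,X}; candidates ⊆ {C,P}.
S↔M: latent back-door arc(s) into S.
size 0: {}; under {} S still reaches {C,M,N,P,V,X} ∋ M.
size 1: {C}, {P}; under {C} S still reaches {M,N,P,V,X} ∋ M.
size 2: {C,P}; under {C,P} S still reaches {M,N,V,X} ∋ M.
S↔M cannot be blocked by any observed set — no back-door set.

S→M: no observed back-door set.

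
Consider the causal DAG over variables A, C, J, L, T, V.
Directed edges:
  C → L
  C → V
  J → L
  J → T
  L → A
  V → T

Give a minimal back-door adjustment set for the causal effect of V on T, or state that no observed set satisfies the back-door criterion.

desc(V)\{V}={T}; candidates ⊆ {A,C,J,L}.
∅: V⊥T given ∅ in G with V→· removed — back-door holds.

V→T: minimal back-door set ∅.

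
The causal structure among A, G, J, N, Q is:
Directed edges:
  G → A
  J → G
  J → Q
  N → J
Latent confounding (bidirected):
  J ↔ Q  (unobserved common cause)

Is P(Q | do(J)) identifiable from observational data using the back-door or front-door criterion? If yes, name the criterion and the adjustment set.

P(Q|do(J)): not identifiable (no BD/FD set).

desc(J)\{J}={A,G,Q}; candidates ⊆ {N}.
J↔Q: latent back-door arc(s) into J.
size 0: {}; under {} J still reaches {N,Q} ∋ Q.
size 1: {N}; under {N} J still reaches {Q} ∋ Q.
J↔Q cannot be blocked by any observed set — no back-door set.
No mediator lies on a directed J→…→Q path.
Neither criterion identifies P(Q|do(J)) in this graph.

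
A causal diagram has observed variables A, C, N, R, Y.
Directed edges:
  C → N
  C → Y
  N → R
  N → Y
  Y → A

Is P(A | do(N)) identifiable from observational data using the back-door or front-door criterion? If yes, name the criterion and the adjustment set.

P(A|do(N)): backdoor, adjust for {C}.

desc(N)\{N}={A,R,Y}; candidates ⊆ {C}.
size 0: {}; under {} N still reaches {A,C,Y} ∋ A.
{C}: N⊥A given {C} in G with N→· removed — back-door holds.
P(A|do(N)) = Σ_{C} P(A|N,C)·P(C).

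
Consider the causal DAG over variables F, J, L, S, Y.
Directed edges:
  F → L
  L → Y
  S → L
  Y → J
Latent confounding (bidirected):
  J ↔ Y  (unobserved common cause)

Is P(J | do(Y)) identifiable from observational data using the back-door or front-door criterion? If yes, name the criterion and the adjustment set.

desc(Y)\{Y}={J}; candidates ⊆ {F,L,S}.
Y↔J: latent back-door arc(s) into Y.
size 0: {}; under {} Y still reaches {F,J,L,S} ∋ J.
size 1: {F}, {L}, {S}; under {F} Y still reaches {J,L,S} ∋ J.
size 2: {F,L}, {F,S}, {L,S}; under {F,L} Y still reaches {J} ∋ J.
Y↔J cannot be blocked by any observed set — no back-door set.
No mediator lies on a directed Y→…→J path.
Neither criterion identifies P(J|do(Y)) in this graph.

P(J|do(Y)): not identifiable (no BD/FD set).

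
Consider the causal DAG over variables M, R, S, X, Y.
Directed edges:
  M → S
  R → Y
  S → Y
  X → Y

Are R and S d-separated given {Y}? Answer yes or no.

Bayes-Ball from R | {Y} reaches {M,S,X}.
S ∈ reach(R|{Y}) ⇒ R ⊥̸ S | {Y}.

No — R and S are d-connected given {Y}.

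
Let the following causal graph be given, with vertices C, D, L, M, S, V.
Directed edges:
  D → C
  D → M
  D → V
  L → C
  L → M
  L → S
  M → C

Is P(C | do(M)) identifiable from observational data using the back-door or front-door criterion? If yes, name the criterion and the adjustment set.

desc(M)\{M}={C}; candidates ⊆ {D,L,S,V}.
size 0: {}; under {} M still reaches {C,D,L,S,V} ∋ C.
size 1: {D}, {L}, {S} …(+1); under {D} M still reaches {C,L,S} ∋ C.
{D,L}: M⊥C given {D,L} in G with M→· removed — back-door holds.
P(C|do(M)) = Σ_{D,L} P(C|M,D,L)·P(D,L).

P(C|do(M)): backdoor, adjust for {D, L}.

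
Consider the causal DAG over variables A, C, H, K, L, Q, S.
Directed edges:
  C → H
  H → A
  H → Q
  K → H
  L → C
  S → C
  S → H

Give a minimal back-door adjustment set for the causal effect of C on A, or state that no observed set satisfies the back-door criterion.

desc(C)\{C}={A,H,Q}; candidates ⊆ {K,L,S}.
size 0: {}; under {} C still reaches {A,H,L,Q,S} ∋ A.
{S}: C⊥A given {S} in G with C→· removed — back-door holds.

C→A: minimal back-door set {S}.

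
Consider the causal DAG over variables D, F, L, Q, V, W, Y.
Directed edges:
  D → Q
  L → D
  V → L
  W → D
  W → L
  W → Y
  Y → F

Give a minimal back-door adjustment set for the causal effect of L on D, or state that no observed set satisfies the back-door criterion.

desc(L)\{L}={D,Q}; candidates ⊆ {F,V,W,Y}.
size 0: {}; under {} L still reaches {D,F,Q,V,W,Y} ∋ D.
{W}: L⊥D given {W} in G with L→· removed — back-door holds.

L→D: minimal back-door set {W}.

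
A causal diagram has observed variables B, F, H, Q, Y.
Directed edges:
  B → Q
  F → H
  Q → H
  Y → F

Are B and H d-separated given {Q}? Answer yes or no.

Bayes-Ball from B | {Q} reaches ∅.
H ∉ reach(B|{Q}) ⇒ B ⊥ H | {Q}.

Yes — B ⊥ H | {Q}.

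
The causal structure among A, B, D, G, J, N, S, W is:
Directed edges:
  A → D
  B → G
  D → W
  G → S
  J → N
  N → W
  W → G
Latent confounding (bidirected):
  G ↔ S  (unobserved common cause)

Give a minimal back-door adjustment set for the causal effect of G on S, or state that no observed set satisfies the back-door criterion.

G→S: no observed back-door set.

desc(G)\{G}={S}; candidates ⊆ {A,B,D,J,N,W}.
G↔S: latent back-door arc(s) into G.
size 0: {}; under {} G still reaches {A,B,D,J,N,S,W} ∋ S.
size 1: {A}, {B}, {D} …(+3); under {A} G still reaches {B,D,J,N,S,W} ∋ S.
size 2: {A,B}, {A,D}, {A,J} …(+12); under {A,B} G still reaches {D,J,N,S,W} ∋ S.
G↔S cannot be blocked by any observed set — no back-door set.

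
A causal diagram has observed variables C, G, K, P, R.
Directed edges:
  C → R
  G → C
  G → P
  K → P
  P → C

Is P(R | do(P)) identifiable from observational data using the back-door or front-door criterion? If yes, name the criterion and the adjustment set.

P(R|do(P)): backdoor, adjust for {G}.

desc(P)\{P}={C,R}; candidates ⊆ {G,K}.
size 0: {}; under {} P still reaches {C,G,K,R} ∋ R.
{G}: P⊥R given {G} in G with P→· removed — back-door holds.
P(R|do(P)) = Σ_{G} P(R|P,G)·P(G).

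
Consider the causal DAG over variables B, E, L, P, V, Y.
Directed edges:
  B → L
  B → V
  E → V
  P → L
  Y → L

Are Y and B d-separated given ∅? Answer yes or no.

Bayes-Ball from Y | ∅ reaches {L}.
B ∉ reach(Y|∅) ⇒ Y ⊥ B | ∅.

Yes — Y ⊥ B | ∅.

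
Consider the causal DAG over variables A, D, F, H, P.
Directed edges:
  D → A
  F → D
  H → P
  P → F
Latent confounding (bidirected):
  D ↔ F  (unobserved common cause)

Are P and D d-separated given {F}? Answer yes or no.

Bayes-Ball from P | {F} reaches {A,D,H}.
D ∈ reach(P|{F}) ⇒ P ⊥̸ D | {F}.

No — P and D are d-connected given {F}.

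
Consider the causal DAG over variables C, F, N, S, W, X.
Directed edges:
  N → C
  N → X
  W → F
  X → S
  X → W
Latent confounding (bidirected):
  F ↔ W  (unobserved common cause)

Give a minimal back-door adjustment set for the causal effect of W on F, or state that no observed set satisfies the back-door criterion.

desc(W)\{W}={F}; candidates ⊆ {C,N,S,X}.
W↔F: latent back-door arc(s) into W.
size 0: {}; under {} W still reaches {C,F,N,S,X} ∋ F.
size 1: {C}, {N}, {S} …(+1); under {C} W still reaches {F,N,S,X} ∋ F.
size 2: {C,N}, {C,S}, {C,X} …(+3); under {C,N} W still reaches {F,S,X} ∋ F.
W↔F cannot be blocked by any observed set — no back-door set.

W→F: no observed back-door set.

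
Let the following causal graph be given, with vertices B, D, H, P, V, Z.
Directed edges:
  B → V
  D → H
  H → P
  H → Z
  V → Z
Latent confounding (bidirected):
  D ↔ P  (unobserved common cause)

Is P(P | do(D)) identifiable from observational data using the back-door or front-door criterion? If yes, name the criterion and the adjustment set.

P(P|do(D)): frontdoor, adjust for {H}.

desc(D)\{D}={H,P,Z}; candidates ⊆ {B,V}.
D↔P: latent back-door arc(s) into D.
size 0: {}; under {} D still reaches {P} ∋ P.
size 1: {B}, {V}; under {B} D still reaches {P} ∋ P.
size 2: {B,V}; under {B,V} D still reaches {P} ∋ P.
D↔P cannot be blocked by any observed set — no back-door set.
{H}: (i) intercepts every directed D→P path; (ii) no back-door D→{H}; (iii) {D} blocks every back-door {H}→P. Front-door holds.
P(P|do(D)) = Σ_{H} P(H|D) Σ_{D'} P(P|H,D')P(D').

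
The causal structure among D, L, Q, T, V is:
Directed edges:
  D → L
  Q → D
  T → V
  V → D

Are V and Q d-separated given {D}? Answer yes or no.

Bayes-Ball from V | {D} reaches {Q,T}.
Q ∈ reach(V|{D}) ⇒ V ⊥̸ Q | {D}.

No — V and Q are d-connected given {D}.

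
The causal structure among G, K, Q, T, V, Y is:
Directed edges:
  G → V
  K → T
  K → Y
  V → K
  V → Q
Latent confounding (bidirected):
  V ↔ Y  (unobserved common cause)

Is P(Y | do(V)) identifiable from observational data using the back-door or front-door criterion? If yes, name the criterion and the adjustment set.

desc(V)\{V}={K,Q,T,Y}; candidates ⊆ {G}.
V↔Y: latent back-door arc(s) into V.
size 0: {}; under {} V still reaches {G,Y} ∋ Y.
size 1: {G}; under {G} V still reaches {Y} ∋ Y.
V↔Y cannot be blocked by any observed set — no back-door set.
{K}: (i) intercepts every directed V→Y path; (ii) no back-door V→{K}; (iii) {V} blocks every back-door {K}→Y. Front-door holds.
P(Y|do(V)) = Σ_{K} P(K|V) Σ_{V'} P(Y|K,V')P(V').

P(Y|do(V)): frontdoor, adjust for {K}.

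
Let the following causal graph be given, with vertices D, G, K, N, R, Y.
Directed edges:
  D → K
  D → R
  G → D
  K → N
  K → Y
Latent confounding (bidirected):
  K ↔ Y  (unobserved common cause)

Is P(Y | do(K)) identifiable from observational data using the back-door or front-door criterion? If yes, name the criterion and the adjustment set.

desc(K)\{K}={N,Y}; candidates ⊆ {D,G,R}.
K↔Y: latent back-door arc(s) into K.
size 0: {}; under {} K still reaches {D,G,R,Y} ∋ Y.
size 1: {D}, {G}, {R}; under {D} K still reaches {Y} ∋ Y.
size 2: {D,G}, {D,R}, {G,R}; under {D,G} K still reaches {Y} ∋ Y.
K↔Y cannot be blocked by any observed set — no back-door set.
No mediator lies on a directed K→…→Y path.
Neither criterion identifies P(Y|do(K)) in this graph.

P(Y|do(K)): not identifiable (no BD/FD set).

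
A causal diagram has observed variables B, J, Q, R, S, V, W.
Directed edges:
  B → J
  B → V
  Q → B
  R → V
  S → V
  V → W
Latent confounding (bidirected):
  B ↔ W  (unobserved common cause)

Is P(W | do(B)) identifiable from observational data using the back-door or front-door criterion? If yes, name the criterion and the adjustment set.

desc(B)\{B}={J,V,W}; candidates ⊆ {Q,R,S}.
B↔W: latent back-door arc(s) into B.
size 0: {}; under {} B still reaches {Q,W} ∋ W.
size 1: {Q}, {R}, {S}; under {Q} B still reaches {W} ∋ W.
size 2: {Q,R}, {Q,S}, {R,S}; under {Q,R} B still reaches {W} ∋ W.
B↔W cannot be blocked by any observed set — no back-door set.
{V}: (i) intercepts every directed B→W path; (ii) no back-door B→{V}; (iii) {B} blocks every back-door {V}→W. Front-door holds.
P(W|do(B)) = Σ_{V} P(V|B) Σ_{B'} P(W|V,B')P(B').

P(W|do(B)): frontdoor, adjust for {V}.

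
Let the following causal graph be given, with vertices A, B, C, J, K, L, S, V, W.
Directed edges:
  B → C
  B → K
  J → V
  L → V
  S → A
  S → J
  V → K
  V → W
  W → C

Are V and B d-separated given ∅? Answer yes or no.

Yes — V ⊥ B | ∅.

Bayes-Ball from V | ∅ reaches {A,C,J,K,L,S,W}.
B ∉ reach(V|∅) ⇒ V ⊥ B | ∅.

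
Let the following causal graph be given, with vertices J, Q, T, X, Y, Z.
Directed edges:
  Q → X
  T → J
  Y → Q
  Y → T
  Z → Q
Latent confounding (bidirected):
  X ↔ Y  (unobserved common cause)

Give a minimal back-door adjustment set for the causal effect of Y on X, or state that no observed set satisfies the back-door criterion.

desc(Y)\{Y}={J,Q,T,X}; candidates ⊆ {Z}.
Y↔X: latent back-door arc(s) into Y.
size 0: {}; under {} Y still reaches {X} ∋ X.
size 1: {Z}; under {Z} Y still reaches {X} ∋ X.
Y↔X cannot be blocked by any observed set — no back-door set.

Y→X: no observed back-door set.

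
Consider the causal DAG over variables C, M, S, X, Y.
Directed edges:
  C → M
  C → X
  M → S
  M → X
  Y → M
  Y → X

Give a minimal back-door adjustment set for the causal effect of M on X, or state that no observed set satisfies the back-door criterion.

desc(M)\{M}={S,X}; candidates ⊆ {C,Y}.
size 0: {}; under {} M still reaches {C,X,Y} ∋ X.
size 1: {C}, {Y}; under {C} M still reaches {X,Y} ∋ X.
{C,Y}: M⊥X given {C,Y} in G with M→· removed — back-door holds.

M→X: minimal back-door set {C, Y}.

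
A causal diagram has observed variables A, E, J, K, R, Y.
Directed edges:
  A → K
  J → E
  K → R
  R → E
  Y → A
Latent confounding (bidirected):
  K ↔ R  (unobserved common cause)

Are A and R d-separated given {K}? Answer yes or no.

No — A and R are d-connected given {K}.

Bayes-Ball from A | {K} reaches {E,R,Y}.
R ∈ reach(A|{K}) ⇒ A ⊥̸ R | {K}.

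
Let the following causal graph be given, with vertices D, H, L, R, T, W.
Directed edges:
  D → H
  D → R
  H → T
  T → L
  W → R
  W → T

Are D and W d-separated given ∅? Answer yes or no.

Bayes-Ball from D | ∅ reaches {H,L,R,T}.
W ∉ reach(D|∅) ⇒ D ⊥ W | ∅.

Yes — D ⊥ W | ∅.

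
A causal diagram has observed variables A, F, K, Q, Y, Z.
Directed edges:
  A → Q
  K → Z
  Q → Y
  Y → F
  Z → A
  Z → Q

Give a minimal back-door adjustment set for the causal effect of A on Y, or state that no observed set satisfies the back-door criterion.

A→Y: minimal back-door set {Z}.

desc(A)\{A}={F,Q,Y}; candidates ⊆ {K,Z}.
size 0: {}; under {} A still reaches {F,K,Q,Y,Z} ∋ Y.
{Z}: A⊥Y given {Z} in G with A→· removed — back-door holds.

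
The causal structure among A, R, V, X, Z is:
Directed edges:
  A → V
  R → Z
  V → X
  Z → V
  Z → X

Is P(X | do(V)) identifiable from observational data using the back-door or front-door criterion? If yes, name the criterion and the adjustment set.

desc(V)\{V}={X}; candidates ⊆ {A,R,Z}.
size 0: {}; under {} V still reaches {A,R,X,Z} ∋ X.
{Z}: V⊥X given {Z} in G with V→· removed — back-door holds.
P(X|do(V)) = Σ_{Z} P(X|V,Z)·P(Z).

P(X|do(V)): backdoor, adjust for {Z}.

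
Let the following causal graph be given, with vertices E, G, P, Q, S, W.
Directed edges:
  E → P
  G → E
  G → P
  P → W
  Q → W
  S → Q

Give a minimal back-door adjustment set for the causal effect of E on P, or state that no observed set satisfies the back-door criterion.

desc(E)\{E}={P,W}; candidates ⊆ {G,Q,S}.
size 0: {}; under {} E still reaches {G,P,W} ∋ P.
{G}: E⊥P given {G} in G with E→· removed — back-door holds.

E→P: minimal back-door set {G}.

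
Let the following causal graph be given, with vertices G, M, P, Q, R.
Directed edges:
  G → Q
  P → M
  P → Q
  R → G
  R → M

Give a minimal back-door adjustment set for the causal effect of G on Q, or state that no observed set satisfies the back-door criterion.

desc(G)\{G}={Q}; candidates ⊆ {M,P,R}.
∅: G⊥Q given ∅ in G with G→· removed — back-door holds.

G→Q: minimal back-door set ∅.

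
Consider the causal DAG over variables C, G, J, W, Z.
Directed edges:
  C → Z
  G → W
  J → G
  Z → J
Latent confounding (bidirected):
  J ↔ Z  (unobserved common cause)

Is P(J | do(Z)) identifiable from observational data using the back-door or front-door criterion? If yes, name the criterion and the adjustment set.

P(J|do(Z)): not identifiable (no BD/FD set).

desc(Z)\{Z}={G,J,W}; candidates ⊆ {C}.
Z↔J: latent back-door arc(s) into Z.
size 0: {}; under {} Z still reaches {C,G,J,W} ∋ J.
size 1: {C}; under {C} Z still reaches {G,J,W} ∋ J.
Z↔J cannot be blocked by any observed set — no back-door set.
No mediator lies on a directed Z→…→J path.
Neither criterion identifies P(J|do(Z)) in this graph.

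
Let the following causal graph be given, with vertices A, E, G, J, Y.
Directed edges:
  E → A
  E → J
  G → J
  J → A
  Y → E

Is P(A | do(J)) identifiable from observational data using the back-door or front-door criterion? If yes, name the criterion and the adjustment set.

desc(J)\{J}={A}; candidates ⊆ {E,G,Y}.
size 0: {}; under {} J still reaches {A,E,G,Y} ∋ A.
{E}: J⊥A given {E} in G with J→· removed — back-door holds.
P(A|do(J)) = Σ_{E} P(A|J,E)·P(E).

P(A|do(J)): backdoor, adjust for {E}.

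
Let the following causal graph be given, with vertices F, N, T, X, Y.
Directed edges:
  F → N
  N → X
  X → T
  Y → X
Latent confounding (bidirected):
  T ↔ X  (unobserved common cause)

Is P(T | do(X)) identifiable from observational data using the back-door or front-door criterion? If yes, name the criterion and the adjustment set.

desc(X)\{X}={T}; candidates ⊆ {F,N,Y}.
X↔T: latent back-door arc(s) into X.
size 0: {}; under {} X still reaches {F,N,T,Y} ∋ T.
size 1: {F}, {N}, {Y}; under {F} X still reaches {N,T,Y} ∋ T.
size 2: {F,N}, {F,Y}, {N,Y}; under {F,N} X still reaches {T,Y} ∋ T.
X↔T cannot be blocked by any observed set — no back-door set.
No mediator lies on a directed X→…→T path.
Neither criterion identifies P(T|do(X)) in this graph.

P(T|do(X)): not identifiable (no BD/FD set).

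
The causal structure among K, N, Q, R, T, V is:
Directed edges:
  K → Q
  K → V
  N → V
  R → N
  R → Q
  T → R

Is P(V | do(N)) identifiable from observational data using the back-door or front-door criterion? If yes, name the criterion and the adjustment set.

P(V|do(N)): backdoor, adjust for ∅.

desc(N)\{N}={V}; candidates ⊆ {K,Q,R,T}.
∅: N⊥V given ∅ in G with N→· removed — back-door holds.
P(V|do(N)) = P(V|N) — no adjustment needed.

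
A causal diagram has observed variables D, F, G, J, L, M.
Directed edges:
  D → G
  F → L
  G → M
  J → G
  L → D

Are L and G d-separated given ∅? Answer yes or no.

No — L and G are d-connected given ∅.

Bayes-Ball from L | ∅ reaches {D,F,G,M}.
G ∈ reach(L|∅) ⇒ L ⊥̸ G | ∅.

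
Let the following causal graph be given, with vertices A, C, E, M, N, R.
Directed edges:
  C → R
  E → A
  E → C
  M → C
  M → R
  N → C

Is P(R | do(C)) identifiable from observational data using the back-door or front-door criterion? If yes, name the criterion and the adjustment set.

desc(C)\{C}={R}; candidates ⊆ {A,E,M,N}.
size 0: {}; under {} C still reaches {A,E,M,N,R} ∋ R.
{M}: C⊥R given {M} in G with C→· removed — back-door holds.
P(R|do(C)) = Σ_{M} P(R|C,M)·P(M).

P(R|do(C)): backdoor, adjust for {M}.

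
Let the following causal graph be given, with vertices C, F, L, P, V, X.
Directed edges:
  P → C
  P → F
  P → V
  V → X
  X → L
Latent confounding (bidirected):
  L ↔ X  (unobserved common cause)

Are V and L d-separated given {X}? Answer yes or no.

Bayes-Ball from V | {X} reaches {C,F,L,P}.
L ∈ reach(V|{X}) ⇒ V ⊥̸ L | {X}.

No — V and L are d-connected given {X}.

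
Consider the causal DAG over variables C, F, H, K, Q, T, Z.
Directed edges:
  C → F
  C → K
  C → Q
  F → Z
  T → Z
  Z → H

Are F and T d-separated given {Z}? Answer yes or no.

No — F and T are d-connected given {Z}.

Bayes-Ball from F | {Z} reaches {C,K,Q,T}.
T ∈ reach(F|{Z}) ⇒ F ⊥̸ T | {Z}.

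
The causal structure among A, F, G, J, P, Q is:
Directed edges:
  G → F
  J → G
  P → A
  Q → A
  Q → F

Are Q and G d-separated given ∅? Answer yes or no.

Yes — Q ⊥ G | ∅.

Bayes-Ball from Q | ∅ reaches {A,F}.
G ∉ reach(Q|∅) ⇒ Q ⊥ G | ∅.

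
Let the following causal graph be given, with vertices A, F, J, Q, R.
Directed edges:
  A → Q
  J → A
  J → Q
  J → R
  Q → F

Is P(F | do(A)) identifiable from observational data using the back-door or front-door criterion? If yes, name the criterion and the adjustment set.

desc(A)\{A}={F,Q}; candidates ⊆ {J,R}.
size 0: {}; under {} A still reaches {F,J,Q,R} ∋ F.
{J}: A⊥F given {J} in G with A→· removed — back-door holds.
P(F|do(A)) = Σ_{J} P(F|A,J)·P(J).

P(F|do(A)): backdoor, adjust for {J}.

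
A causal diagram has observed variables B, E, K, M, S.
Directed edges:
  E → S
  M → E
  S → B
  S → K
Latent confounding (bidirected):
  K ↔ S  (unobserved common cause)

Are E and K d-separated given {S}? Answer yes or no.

No — E and K are d-connected given {S}.

Bayes-Ball from E | {S} reaches {K,M}.
K ∈ reach(E|{S}) ⇒ E ⊥̸ K | {S}.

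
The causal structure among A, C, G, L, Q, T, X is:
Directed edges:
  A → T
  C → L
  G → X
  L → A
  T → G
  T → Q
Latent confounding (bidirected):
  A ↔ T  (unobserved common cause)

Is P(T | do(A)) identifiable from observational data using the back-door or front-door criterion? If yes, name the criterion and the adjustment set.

desc(A)\{A}={G,Q,T,X}; candidates ⊆ {C,L}.
A↔T: latent back-door arc(s) into A.
size 0: {}; under {} A still reaches {C,G,L,Q,T,X} ∋ T.
size 1: {C}, {L}; under {C} A still reaches {G,L,Q,T,X} ∋ T.
size 2: {C,L}; under {C,L} A still reaches {G,Q,T,X} ∋ T.
A↔T cannot be blocked by any observed set — no back-door set.
No mediator lies on a directed A→…→T path.
Neither criterion identifies P(T|do(A)) in this graph.

P(T|do(A)): not identifiable (no BD/FD set).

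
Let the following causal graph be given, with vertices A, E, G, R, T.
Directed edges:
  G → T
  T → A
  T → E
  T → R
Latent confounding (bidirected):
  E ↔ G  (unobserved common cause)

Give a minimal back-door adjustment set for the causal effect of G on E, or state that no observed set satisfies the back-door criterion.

G→E: no observed back-door set.

desc(G)\{G}={A,E,R,T}; candidates ⊆ {—}.
G↔E: latent back-door arc(s) into G.
size 0: {}; under {} G still reaches {E} ∋ E.
G↔E cannot be blocked by any observed set — no back-door set.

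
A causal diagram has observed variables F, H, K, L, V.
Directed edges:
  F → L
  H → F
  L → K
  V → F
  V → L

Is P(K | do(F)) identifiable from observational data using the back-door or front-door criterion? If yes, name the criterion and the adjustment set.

desc(F)\{F}={K,L}; candidates ⊆ {H,V}.
size 0: {}; under {} F still reaches {H,K,L,V} ∋ K.
{V}: F⊥K given {V} in G with F→· removed — back-door holds.
P(K|do(F)) = Σ_{V} P(K|F,V)·P(V).

P(K|do(F)): backdoor, adjust for {V}.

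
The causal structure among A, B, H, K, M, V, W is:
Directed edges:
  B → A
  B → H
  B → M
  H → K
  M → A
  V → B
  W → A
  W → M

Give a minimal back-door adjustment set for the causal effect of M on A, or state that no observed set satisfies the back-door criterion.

desc(M)\{M}={A}; candidates ⊆ {B,H,K,V,W}.
size 0: {}; under {} M still reaches {A,B,H,K,V,W} ∋ A.
size 1: {B}, {H}, {K} …(+2); under {B} M still reaches {A,W} ∋ A.
{B,W}: M⊥A given {B,W} in G with M→· removed — back-door holds.

M→A: minimal back-door set {B, W}.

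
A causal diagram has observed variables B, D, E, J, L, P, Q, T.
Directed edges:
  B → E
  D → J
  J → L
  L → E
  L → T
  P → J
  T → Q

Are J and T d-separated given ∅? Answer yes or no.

Bayes-Ball from J | ∅ reaches {D,E,L,P,Q,T}.
T ∈ reach(J|∅) ⇒ J ⊥̸ T | ∅.

No — J and T are d-connected given ∅.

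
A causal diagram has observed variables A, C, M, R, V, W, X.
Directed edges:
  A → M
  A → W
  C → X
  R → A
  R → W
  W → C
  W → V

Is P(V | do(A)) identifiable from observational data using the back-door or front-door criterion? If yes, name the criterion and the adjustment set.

desc(A)\{A}={C,M,V,W,X}; candidates ⊆ {R}.
size 0: {}; under {} A still reaches {C,R,V,W,X} ∋ V.
{R}: A⊥V given {R} in G with A→· removed — back-door holds.
P(V|do(A)) = Σ_{R} P(V|A,R)·P(R).

P(V|do(A)): backdoor, adjust for {R}.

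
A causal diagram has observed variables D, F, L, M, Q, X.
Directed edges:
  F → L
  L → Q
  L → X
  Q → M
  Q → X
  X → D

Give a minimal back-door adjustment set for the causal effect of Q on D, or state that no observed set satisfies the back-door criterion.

Q→D: minimal back-door set {L}.

desc(Q)\{Q}={D,M,X}; candidates ⊆ {F,L}.
size 0: {}; under {} Q still reaches {D,F,L,X} ∋ D.
{L}: Q⊥D given {L} in G with Q→· removed — back-door holds.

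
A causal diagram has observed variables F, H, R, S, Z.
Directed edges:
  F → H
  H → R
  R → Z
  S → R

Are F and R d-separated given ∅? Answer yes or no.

No — F and R are d-connected given ∅.

Bayes-Ball from F | ∅ reaches {H,R,Z}.
R ∈ reach(F|∅) ⇒ F ⊥̸ R | ∅.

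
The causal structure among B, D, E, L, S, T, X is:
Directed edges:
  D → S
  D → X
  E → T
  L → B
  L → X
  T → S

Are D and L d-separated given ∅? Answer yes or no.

Bayes-Ball from D | ∅ reaches {S,X}.
L ∉ reach(D|∅) ⇒ D ⊥ L | ∅.

Yes — D ⊥ L | ∅.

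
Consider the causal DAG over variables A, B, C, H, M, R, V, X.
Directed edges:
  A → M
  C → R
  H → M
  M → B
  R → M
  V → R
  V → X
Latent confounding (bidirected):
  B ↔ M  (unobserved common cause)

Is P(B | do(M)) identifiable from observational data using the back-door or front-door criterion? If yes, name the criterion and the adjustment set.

P(B|do(M)): not identifiable (no BD/FD set).

desc(M)\{M}={B}; candidates ⊆ {A,C,H,R,V,X}.
M↔B: latent back-door arc(s) into M.
size 0: {}; under {} M still reaches {A,B,C,H,R,V,X} ∋ B.
size 1: {A}, {C}, {H} …(+3); under {A} M still reaches {B,C,H,R,V,X} ∋ B.
size 2: {A,C}, {A,H}, {A,R} …(+12); under {A,C} M still reaches {B,H,R,V,X} ∋ B.
M↔B cannot be blocked by any observed set — no back-door set.
No mediator lies on a directed M→…→B path.
Neither criterion identifies P(B|do(M)) in this graph.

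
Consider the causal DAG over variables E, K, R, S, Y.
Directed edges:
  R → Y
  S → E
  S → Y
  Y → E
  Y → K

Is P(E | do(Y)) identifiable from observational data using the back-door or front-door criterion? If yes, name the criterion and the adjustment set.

desc(Y)\{Y}={E,K}; candidates ⊆ {R,S}.
size 0: {}; under {} Y still reaches {E,R,S} ∋ E.
{S}: Y⊥E given {S} in G with Y→· removed — back-door holds.
P(E|do(Y)) = Σ_{S} P(E|Y,S)·P(S).

P(E|do(Y)): backdoor, adjust for {S}.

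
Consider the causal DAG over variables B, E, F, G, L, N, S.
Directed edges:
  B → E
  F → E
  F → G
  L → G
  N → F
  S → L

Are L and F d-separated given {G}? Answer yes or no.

No — L and F are d-connected given {G}.

Bayes-Ball from L | {G} reaches {E,F,N,S}.
F ∈ reach(L|{G}) ⇒ L ⊥̸ F | {G}.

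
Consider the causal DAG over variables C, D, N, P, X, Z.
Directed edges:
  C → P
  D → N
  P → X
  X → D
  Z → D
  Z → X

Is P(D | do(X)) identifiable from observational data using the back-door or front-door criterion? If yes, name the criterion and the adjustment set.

P(D|do(X)): backdoor, adjust for {Z}.

desc(X)\{X}={D,N}; candidates ⊆ {C,P,Z}.
size 0: {}; under {} X still reaches {C,D,N,P,Z} ∋ D.
{Z}: X⊥D given {Z} in G with X→· removed — back-door holds.
P(D|do(X)) = Σ_{Z} P(D|X,Z)·P(Z).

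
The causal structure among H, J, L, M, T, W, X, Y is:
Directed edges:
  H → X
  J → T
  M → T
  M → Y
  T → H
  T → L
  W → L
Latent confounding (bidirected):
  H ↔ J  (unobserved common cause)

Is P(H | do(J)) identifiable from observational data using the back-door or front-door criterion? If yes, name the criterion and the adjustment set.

P(H|do(J)): frontdoor, adjust for {T}.

desc(J)\{J}={H,L,T,X}; candidates ⊆ {M,W,Y}.
J↔H: latent back-door arc(s) into J.
size 0: {}; under {} J still reaches {H,X} ∋ H.
size 1: {M}, {W}, {Y}; under {M} J still reaches {H,X} ∋ H.
size 2: {M,W}, {M,Y}, {W,Y}; under {M,W} J still reaches {H,X} ∋ H.
J↔H cannot be blocked by any observed set — no back-door set.
{T}: (i) intercepts every directed J→H path; (ii) no back-door J→{T}; (iii) {J} blocks every back-door {T}→H. Front-door holds.
P(H|do(J)) = Σ_{T} P(T|J) Σ_{J'} P(H|T,J')P(J').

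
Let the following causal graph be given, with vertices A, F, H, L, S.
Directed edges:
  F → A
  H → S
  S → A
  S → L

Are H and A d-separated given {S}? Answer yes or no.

Bayes-Ball from H | {S} reaches ∅.
A ∉ reach(H|{S}) ⇒ H ⊥ A | {S}.

Yes — H ⊥ A | {S}.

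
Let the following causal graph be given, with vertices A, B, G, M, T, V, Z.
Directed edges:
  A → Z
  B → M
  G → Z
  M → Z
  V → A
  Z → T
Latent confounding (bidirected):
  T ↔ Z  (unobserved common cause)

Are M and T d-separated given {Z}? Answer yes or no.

Bayes-Ball from M | {Z} reaches {A,B,G,T,V}.
T ∈ reach(M|{Z}) ⇒ M ⊥̸ T | {Z}.

No — M and T are d-connected given {Z}.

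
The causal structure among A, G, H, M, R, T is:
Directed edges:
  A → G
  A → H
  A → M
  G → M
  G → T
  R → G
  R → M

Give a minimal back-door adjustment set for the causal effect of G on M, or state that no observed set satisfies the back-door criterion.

desc(G)\{G}={M,T}; candidates ⊆ {A,H,R}.
size 0: {}; under {} G still reaches {A,H,M,R} ∋ M.
size 1: {A}, {H}, {R}; under {A} G still reaches {M,R} ∋ M.
{A,R}: G⊥M given {A,R} in G with G→· removed — back-door holds.

G→M: minimal back-door set {A, R}.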